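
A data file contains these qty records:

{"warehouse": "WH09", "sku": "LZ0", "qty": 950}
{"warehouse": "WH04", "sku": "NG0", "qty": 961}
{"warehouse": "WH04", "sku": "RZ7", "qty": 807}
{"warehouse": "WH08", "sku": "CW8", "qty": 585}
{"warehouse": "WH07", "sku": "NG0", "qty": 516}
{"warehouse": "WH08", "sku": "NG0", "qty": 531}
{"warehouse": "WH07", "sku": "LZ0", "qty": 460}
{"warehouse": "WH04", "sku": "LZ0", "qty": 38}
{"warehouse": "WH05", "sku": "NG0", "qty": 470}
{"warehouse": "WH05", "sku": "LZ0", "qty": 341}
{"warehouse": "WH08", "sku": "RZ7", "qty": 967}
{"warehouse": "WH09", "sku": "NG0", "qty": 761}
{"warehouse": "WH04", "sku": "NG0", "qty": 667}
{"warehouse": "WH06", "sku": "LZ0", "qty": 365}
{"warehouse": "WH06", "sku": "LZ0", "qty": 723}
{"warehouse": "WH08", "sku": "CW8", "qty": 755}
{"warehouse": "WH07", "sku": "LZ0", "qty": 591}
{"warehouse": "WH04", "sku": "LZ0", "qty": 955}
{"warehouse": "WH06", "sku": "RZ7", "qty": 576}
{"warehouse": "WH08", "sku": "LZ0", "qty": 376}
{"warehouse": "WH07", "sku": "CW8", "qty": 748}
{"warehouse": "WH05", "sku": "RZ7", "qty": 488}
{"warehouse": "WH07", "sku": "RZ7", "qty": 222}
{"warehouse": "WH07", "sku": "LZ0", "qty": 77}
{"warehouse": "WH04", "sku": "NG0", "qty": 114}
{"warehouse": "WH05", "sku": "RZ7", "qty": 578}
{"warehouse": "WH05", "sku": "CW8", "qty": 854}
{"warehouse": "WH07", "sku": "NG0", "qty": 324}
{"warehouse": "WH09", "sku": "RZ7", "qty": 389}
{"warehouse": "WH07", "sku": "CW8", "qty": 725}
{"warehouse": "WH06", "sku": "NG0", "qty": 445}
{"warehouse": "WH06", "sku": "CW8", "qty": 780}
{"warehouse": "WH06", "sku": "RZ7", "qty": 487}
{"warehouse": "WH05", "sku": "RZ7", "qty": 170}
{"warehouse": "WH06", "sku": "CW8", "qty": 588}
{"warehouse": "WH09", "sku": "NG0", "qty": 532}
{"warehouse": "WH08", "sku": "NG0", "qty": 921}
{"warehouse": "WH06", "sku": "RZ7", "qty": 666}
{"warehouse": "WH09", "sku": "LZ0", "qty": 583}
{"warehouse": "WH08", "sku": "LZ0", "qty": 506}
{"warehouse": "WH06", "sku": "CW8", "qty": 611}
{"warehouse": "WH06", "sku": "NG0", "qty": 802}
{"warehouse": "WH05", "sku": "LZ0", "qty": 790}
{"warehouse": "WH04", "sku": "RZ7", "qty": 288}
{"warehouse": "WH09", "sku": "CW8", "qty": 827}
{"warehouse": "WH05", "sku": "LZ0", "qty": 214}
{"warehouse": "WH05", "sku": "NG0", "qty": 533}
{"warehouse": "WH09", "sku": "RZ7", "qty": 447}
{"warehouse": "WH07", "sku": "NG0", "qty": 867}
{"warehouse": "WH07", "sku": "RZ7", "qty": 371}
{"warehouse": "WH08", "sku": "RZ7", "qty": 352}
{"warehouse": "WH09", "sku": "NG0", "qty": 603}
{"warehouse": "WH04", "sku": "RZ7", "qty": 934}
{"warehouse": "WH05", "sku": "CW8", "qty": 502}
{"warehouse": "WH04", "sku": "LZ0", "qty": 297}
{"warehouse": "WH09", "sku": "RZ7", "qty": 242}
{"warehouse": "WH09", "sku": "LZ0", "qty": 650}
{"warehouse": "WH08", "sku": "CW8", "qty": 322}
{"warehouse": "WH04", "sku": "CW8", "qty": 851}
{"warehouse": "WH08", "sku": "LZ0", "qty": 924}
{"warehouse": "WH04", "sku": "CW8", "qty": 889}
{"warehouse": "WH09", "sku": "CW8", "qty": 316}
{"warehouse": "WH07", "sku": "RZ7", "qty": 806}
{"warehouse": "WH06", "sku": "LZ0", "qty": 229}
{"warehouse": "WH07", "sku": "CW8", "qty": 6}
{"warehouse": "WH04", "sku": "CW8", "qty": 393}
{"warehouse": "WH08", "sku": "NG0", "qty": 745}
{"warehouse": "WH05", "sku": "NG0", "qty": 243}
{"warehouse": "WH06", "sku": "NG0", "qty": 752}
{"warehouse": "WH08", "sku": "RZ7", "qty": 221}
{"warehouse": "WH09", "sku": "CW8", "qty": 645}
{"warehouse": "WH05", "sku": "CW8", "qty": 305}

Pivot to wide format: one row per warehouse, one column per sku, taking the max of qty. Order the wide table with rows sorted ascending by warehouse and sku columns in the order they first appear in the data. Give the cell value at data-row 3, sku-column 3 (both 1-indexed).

666

With rows sorted ascending by warehouse, row 3 is warehouse=WH06. sku columns in first-appearance order: LZ0, NG0, RZ7, CW8; column 3 is RZ7.
Long rows with warehouse=WH06, sku=RZ7: max(576, 487, 666) = 666.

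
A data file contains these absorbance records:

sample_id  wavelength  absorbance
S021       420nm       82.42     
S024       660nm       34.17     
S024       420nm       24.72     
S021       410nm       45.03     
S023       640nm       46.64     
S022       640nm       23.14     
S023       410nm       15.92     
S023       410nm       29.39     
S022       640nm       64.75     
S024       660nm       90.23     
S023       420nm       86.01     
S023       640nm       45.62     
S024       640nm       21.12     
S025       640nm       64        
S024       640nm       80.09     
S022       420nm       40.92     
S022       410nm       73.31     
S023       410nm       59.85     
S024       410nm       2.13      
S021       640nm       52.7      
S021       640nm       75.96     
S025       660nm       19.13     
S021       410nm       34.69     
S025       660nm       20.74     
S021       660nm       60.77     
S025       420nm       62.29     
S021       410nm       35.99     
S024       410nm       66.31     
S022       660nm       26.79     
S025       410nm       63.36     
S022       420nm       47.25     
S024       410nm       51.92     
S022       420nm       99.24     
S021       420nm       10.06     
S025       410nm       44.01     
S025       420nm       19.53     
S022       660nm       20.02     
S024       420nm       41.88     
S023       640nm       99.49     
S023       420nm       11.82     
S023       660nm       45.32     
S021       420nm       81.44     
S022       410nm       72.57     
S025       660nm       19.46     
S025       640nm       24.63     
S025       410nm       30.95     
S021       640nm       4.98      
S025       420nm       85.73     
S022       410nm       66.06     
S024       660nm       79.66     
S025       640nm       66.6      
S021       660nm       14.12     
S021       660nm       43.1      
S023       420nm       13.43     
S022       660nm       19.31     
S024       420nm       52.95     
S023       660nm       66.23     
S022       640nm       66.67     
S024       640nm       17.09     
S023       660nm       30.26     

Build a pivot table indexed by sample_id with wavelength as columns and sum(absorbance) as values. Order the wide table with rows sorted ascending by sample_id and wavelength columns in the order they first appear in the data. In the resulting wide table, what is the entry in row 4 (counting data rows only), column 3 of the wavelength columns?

With rows sorted ascending by sample_id, row 4 is sample_id=S024. wavelength columns in first-appearance order: 420nm, 660nm, 410nm, 640nm; column 3 is 410nm.
Long rows with sample_id=S024, wavelength=410nm: 2.13 + 66.31 + 51.92 = 120.36.

120.36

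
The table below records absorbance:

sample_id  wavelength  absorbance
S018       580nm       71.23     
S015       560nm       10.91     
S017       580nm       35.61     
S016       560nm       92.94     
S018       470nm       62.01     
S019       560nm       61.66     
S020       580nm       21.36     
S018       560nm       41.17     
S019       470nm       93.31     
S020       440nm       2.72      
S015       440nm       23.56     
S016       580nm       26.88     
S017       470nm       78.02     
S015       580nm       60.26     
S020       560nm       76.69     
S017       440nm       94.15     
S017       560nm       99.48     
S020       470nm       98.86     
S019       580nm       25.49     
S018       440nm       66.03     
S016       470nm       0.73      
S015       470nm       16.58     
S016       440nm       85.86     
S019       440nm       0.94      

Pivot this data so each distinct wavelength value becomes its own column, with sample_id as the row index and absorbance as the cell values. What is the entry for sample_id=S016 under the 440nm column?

Wide layout: rows indexed by sample_id, columns are the 4 distinct wavelength values (580nm, 560nm, 470nm, 440nm).
Cell (sample_id=S016, wavelength=440nm) draws from the long row where sample_id=S016 and wavelength=440nm, which has absorbance=85.86.

85.86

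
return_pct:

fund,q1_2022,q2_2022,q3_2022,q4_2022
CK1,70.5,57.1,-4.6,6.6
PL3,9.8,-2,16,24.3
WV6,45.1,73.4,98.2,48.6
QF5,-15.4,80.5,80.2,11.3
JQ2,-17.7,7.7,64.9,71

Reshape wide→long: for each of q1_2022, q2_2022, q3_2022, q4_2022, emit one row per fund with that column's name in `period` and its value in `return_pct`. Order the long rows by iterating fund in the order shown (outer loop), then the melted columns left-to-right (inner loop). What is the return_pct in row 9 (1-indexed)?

20 rows total (5 × 4). Row 9: index ⌊(9-1)/4⌋ = 2 into fund → WV6; (9-1) mod 4 = 0 into the melted columns → q1_2022.
So row 9 is (WV6, q1_2022, 45.1); return_pct = 45.1.

45.1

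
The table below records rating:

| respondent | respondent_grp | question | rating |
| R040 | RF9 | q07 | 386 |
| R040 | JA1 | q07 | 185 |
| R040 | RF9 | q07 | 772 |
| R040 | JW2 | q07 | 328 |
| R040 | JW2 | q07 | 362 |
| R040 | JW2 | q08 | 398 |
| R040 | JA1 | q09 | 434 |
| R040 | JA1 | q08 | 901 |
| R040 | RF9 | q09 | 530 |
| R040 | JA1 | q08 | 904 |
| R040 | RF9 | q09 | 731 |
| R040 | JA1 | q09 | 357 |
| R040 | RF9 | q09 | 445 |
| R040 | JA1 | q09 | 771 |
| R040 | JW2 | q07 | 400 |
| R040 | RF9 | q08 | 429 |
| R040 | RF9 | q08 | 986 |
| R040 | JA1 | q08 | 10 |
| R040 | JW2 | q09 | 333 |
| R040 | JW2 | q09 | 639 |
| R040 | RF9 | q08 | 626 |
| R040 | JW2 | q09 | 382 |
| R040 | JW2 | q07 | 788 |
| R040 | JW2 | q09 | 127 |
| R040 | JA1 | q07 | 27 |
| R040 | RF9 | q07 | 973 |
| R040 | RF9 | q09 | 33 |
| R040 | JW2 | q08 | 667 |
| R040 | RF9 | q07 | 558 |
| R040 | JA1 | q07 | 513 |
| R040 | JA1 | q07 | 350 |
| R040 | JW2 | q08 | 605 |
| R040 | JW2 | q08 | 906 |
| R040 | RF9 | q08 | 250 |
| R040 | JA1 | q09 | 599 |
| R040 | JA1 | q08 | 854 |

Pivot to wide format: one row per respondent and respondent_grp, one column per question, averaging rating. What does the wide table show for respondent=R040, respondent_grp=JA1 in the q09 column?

Rows with respondent=R040, respondent_grp=JA1 and question=q09: rating values are 434, 357, 771, 599.
(434 + 357 + 771 + 599) / 4 = 540.25.

540.25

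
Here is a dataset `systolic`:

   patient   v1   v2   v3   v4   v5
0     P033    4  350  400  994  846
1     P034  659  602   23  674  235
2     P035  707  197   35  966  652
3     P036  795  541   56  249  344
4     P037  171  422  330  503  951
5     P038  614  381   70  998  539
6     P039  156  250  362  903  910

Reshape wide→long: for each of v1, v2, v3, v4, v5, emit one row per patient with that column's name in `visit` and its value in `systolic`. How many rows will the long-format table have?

35

7 patient values × 5 melted columns = 35 rows.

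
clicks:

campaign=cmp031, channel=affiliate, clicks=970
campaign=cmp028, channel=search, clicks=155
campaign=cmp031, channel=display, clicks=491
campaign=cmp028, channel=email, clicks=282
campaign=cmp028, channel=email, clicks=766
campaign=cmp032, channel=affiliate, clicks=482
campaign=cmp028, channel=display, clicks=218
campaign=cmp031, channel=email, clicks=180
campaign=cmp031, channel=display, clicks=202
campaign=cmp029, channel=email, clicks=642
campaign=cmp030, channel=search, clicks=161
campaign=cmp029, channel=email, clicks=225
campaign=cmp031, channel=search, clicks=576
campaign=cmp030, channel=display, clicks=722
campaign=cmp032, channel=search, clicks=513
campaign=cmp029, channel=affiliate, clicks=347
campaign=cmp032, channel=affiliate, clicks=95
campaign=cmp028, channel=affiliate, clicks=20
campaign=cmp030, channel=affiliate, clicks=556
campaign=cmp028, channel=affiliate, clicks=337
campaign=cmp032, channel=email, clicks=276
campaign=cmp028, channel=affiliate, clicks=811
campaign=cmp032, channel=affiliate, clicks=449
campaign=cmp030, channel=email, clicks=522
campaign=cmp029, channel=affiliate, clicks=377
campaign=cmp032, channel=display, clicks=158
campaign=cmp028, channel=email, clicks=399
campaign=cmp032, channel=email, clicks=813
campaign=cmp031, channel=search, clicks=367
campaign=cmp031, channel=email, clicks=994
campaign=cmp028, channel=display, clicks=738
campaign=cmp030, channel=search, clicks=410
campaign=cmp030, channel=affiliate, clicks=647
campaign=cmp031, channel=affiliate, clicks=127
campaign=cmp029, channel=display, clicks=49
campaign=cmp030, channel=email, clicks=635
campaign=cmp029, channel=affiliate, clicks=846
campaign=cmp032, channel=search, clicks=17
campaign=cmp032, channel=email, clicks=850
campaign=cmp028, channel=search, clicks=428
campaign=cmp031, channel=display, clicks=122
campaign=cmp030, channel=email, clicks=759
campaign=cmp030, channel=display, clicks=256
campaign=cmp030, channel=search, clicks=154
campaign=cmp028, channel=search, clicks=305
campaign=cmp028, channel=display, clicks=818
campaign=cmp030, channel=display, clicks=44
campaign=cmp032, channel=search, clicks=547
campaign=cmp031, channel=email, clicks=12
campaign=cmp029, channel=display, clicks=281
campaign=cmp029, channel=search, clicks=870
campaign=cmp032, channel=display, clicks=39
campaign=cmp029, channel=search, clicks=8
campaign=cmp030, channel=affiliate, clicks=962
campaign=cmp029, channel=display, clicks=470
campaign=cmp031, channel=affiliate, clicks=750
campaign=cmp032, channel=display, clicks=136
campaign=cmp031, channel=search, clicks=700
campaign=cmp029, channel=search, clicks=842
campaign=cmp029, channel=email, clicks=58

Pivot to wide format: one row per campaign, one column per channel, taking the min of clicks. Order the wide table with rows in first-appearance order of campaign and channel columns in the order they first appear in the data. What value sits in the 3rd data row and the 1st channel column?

With rows in first-appearance order of campaign, row 3 is campaign=cmp032. channel columns in first-appearance order: affiliate, search, display, email; column 1 is affiliate.
Long rows with campaign=cmp032, channel=affiliate: min(482, 95, 449) = 95.

95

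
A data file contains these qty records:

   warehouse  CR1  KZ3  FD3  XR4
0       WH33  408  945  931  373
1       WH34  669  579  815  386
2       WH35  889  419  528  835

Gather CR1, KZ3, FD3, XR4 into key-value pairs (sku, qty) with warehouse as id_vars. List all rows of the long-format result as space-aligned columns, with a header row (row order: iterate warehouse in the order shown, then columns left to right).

warehouse  sku  qty
WH33       CR1  408
WH33       KZ3  945
WH33       FD3  931
WH33       XR4  373
WH34       CR1  669
WH34       KZ3  579
WH34       FD3  815
WH34       XR4  386
WH35       CR1  889
WH35       KZ3  419
WH35       FD3  528
WH35       XR4  835

Each (warehouse, column) pair becomes one row: 3 × 4 = 12 rows.
For example, (WH33, CR1) → qty=408.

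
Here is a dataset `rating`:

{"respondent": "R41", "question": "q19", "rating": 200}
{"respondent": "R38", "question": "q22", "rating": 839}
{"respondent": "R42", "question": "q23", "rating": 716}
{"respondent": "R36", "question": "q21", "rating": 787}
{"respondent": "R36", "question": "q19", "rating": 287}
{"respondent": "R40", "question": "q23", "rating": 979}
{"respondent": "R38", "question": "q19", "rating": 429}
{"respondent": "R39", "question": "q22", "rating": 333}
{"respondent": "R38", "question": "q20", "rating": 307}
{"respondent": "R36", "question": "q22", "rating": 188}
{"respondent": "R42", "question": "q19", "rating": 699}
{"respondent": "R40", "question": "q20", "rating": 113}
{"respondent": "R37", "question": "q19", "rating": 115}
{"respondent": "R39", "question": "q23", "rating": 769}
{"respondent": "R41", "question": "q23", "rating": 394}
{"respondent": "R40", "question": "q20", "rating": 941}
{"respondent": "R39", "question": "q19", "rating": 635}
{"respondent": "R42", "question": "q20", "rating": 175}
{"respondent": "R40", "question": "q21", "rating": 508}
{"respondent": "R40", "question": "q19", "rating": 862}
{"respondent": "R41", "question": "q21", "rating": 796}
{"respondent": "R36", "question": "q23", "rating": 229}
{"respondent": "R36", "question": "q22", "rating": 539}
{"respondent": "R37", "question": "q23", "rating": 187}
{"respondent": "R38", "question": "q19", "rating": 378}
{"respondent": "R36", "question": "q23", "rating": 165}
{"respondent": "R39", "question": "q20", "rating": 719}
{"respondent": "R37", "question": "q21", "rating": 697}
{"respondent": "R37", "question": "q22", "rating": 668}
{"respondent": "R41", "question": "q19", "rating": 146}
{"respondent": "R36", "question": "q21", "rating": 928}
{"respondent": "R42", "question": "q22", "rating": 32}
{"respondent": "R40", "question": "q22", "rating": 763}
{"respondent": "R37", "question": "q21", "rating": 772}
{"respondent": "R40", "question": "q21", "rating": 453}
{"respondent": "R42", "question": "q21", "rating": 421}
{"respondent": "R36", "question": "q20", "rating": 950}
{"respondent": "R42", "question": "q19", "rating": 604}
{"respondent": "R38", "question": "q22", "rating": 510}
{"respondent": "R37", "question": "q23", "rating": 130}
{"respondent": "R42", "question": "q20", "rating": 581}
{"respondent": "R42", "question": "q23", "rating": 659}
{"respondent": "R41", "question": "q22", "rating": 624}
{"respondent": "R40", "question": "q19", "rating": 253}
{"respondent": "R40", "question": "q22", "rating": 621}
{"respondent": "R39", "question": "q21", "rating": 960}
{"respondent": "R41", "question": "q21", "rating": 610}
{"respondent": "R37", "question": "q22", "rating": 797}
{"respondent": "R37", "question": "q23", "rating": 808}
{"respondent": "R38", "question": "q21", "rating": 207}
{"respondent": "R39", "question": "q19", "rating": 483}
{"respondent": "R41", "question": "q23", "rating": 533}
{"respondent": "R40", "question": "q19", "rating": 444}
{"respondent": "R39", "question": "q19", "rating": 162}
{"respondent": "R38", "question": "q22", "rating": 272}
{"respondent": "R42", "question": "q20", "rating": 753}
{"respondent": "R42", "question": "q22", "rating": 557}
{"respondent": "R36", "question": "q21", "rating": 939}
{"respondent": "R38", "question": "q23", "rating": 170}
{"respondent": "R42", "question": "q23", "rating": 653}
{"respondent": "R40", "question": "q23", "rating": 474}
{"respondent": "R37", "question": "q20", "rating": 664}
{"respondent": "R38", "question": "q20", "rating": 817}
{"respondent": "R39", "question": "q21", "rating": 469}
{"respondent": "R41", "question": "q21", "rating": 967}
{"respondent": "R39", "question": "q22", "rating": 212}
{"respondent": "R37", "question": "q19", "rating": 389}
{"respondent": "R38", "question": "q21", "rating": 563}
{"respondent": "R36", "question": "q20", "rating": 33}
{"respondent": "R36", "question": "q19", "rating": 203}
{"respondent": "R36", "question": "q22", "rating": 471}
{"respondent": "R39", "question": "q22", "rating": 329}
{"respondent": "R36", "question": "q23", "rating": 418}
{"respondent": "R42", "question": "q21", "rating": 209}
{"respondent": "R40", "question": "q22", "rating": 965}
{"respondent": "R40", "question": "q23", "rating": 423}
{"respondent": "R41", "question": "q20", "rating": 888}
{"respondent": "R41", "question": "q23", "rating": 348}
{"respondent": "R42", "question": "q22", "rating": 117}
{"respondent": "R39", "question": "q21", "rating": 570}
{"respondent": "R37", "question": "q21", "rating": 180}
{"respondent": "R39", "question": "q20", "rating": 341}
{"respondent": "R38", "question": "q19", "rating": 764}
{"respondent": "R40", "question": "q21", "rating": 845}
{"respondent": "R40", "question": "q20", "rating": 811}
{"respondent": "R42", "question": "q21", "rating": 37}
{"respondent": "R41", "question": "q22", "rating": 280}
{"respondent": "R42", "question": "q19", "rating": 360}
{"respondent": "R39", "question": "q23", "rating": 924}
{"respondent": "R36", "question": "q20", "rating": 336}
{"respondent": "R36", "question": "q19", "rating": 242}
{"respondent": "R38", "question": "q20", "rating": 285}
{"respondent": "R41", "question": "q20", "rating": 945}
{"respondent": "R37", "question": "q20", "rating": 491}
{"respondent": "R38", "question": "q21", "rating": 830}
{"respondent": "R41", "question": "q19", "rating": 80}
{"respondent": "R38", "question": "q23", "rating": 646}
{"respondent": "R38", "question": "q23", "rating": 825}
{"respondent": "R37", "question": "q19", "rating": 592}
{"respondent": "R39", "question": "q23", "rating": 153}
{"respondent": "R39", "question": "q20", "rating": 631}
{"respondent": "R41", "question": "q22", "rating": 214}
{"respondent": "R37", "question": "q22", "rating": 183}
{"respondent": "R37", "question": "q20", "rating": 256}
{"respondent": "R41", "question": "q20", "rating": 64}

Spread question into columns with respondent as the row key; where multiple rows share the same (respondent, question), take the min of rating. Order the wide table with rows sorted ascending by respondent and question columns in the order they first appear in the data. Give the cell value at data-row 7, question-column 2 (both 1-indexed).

32

With rows sorted ascending by respondent, row 7 is respondent=R42. question columns in first-appearance order: q19, q22, q23, q21, q20; column 2 is q22.
Long rows with respondent=R42, question=q22: min(32, 557, 117) = 32.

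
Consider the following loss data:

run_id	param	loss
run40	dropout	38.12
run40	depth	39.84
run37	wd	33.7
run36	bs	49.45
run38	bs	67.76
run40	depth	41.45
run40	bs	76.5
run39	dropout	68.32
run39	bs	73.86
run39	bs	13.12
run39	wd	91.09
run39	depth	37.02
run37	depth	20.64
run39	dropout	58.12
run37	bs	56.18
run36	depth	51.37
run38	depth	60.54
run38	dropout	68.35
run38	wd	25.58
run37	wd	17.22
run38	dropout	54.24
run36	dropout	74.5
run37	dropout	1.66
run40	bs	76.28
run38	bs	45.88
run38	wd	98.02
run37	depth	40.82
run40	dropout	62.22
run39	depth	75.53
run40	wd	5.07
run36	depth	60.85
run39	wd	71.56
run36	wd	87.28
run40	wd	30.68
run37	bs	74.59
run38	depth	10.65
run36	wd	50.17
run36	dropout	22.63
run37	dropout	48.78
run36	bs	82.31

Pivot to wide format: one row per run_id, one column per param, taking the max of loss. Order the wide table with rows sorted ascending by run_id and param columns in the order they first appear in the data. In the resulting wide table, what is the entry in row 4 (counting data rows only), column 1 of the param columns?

With rows sorted ascending by run_id, row 4 is run_id=run39. param columns in first-appearance order: dropout, depth, wd, bs; column 1 is dropout.
Long rows with run_id=run39, param=dropout: max(68.32, 58.12) = 68.32.

68.32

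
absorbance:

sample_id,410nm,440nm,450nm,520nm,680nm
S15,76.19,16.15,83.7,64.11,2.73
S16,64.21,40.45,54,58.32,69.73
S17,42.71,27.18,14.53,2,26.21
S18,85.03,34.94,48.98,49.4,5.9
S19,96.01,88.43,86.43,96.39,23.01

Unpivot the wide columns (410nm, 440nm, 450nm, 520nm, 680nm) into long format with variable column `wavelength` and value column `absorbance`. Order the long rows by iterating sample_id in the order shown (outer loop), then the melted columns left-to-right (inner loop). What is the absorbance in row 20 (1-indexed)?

5.9

25 rows total (5 × 5). Row 20: index ⌊(20-1)/5⌋ = 3 into sample_id → S18; (20-1) mod 5 = 4 into the melted columns → 680nm.
So row 20 is (S18, 680nm, 5.9); absorbance = 5.9.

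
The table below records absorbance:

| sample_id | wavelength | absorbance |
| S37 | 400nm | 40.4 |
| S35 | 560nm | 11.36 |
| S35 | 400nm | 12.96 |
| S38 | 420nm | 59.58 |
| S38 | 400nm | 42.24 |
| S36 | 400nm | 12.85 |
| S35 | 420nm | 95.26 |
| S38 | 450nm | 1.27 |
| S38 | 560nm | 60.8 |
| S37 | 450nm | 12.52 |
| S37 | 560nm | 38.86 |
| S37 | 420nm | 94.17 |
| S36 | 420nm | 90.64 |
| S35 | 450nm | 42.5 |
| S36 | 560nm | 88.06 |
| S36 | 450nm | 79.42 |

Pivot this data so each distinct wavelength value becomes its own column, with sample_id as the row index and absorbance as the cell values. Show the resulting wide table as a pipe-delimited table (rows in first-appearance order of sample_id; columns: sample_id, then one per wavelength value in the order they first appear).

Columns: sample_id plus the 4 distinct wavelength values (400nm, 560nm, 420nm, 450nm).
For example, row S37 column 400nm takes absorbance=40.4 from the long row (S37, 400nm).

| sample_id | 400nm | 560nm | 420nm | 450nm |
| S37 | 40.4 | 38.86 | 94.17 | 12.52 |
| S35 | 12.96 | 11.36 | 95.26 | 42.5 |
| S38 | 42.24 | 60.8 | 59.58 | 1.27 |
| S36 | 12.85 | 88.06 | 90.64 | 79.42 |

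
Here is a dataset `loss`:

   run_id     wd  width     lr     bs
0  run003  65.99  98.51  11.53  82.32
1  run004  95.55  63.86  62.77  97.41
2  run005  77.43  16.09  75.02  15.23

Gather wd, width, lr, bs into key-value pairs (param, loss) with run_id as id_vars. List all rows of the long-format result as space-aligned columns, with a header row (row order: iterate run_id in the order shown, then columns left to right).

run_id  param  loss 
run003  wd     65.99
run003  width  98.51
run003  lr     11.53
run003  bs     82.32
run004  wd     95.55
run004  width  63.86
run004  lr     62.77
run004  bs     97.41
run005  wd     77.43
run005  width  16.09
run005  lr     75.02
run005  bs     15.23

Each (run_id, column) pair becomes one row: 3 × 4 = 12 rows.
For example, (run003, wd) → loss=65.99.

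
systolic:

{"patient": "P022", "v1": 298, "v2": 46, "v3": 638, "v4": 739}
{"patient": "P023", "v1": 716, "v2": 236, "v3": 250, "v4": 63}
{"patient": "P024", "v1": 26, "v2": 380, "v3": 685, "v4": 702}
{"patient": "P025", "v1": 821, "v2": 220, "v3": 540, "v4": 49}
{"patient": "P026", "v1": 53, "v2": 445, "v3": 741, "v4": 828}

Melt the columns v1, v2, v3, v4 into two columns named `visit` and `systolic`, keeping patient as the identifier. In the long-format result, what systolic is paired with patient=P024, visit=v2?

Unpivoting turns each (patient, wide-column) pair into one long row.
The wide cell at row P024, column v2 holds 380, so the long row (P024, v2) has systolic=380.

380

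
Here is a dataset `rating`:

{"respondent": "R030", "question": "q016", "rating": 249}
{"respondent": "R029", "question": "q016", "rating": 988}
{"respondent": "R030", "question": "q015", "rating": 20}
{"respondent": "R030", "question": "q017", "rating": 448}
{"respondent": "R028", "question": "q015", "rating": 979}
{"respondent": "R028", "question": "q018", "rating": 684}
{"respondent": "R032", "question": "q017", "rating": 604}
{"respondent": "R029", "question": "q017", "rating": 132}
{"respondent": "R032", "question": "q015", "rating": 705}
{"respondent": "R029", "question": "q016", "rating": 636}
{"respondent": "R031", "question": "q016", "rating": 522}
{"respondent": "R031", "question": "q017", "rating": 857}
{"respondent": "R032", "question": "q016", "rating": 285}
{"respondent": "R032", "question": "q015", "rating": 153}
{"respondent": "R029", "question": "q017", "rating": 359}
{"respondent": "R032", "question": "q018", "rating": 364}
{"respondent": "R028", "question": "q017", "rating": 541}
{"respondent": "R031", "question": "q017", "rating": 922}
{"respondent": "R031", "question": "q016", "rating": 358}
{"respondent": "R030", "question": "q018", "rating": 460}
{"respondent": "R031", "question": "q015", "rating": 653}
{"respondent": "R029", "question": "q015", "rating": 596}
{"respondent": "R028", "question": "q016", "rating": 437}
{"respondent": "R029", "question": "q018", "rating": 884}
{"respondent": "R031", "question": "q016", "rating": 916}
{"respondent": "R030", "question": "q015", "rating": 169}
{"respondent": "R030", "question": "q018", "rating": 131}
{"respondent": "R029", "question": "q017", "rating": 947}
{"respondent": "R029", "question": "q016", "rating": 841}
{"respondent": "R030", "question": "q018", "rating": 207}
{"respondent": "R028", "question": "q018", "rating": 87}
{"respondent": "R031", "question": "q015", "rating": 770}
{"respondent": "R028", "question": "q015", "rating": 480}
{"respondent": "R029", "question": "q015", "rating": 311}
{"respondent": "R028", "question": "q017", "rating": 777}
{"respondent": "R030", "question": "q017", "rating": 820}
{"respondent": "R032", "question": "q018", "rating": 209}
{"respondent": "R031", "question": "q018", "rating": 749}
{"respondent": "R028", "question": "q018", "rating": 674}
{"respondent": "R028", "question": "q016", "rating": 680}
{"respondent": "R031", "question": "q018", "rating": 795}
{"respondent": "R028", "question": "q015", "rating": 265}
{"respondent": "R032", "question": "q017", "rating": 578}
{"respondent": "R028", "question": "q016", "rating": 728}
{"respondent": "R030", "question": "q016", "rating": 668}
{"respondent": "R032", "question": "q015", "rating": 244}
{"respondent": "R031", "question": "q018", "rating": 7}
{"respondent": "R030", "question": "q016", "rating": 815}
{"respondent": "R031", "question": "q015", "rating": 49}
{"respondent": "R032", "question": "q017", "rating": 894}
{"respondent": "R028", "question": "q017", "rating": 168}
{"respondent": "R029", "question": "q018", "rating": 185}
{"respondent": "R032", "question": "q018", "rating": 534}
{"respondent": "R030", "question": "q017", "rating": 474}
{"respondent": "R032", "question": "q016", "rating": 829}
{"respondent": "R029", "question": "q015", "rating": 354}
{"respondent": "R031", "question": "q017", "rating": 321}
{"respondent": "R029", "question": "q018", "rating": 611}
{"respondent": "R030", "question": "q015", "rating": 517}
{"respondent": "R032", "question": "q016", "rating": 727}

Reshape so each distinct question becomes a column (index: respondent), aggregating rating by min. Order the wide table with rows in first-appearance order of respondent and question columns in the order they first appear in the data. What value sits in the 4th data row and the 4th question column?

209

With rows in first-appearance order of respondent, row 4 is respondent=R032. question columns in first-appearance order: q016, q015, q017, q018; column 4 is q018.
Long rows with respondent=R032, question=q018: min(364, 209, 534) = 209.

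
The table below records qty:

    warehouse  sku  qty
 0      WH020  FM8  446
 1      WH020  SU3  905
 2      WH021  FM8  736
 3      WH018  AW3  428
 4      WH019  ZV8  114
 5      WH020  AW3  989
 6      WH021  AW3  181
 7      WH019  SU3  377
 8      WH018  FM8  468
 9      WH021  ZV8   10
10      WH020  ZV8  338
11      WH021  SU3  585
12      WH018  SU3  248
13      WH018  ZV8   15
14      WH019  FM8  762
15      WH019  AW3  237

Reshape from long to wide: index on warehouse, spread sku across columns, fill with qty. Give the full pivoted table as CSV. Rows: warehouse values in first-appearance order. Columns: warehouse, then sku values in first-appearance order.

Columns: warehouse plus the 4 distinct sku values (FM8, SU3, AW3, ZV8).
For example, row WH020 column FM8 takes qty=446 from the long row (WH020, FM8).

warehouse,FM8,SU3,AW3,ZV8
WH020,446,905,989,338
WH021,736,585,181,10
WH018,468,248,428,15
WH019,762,377,237,114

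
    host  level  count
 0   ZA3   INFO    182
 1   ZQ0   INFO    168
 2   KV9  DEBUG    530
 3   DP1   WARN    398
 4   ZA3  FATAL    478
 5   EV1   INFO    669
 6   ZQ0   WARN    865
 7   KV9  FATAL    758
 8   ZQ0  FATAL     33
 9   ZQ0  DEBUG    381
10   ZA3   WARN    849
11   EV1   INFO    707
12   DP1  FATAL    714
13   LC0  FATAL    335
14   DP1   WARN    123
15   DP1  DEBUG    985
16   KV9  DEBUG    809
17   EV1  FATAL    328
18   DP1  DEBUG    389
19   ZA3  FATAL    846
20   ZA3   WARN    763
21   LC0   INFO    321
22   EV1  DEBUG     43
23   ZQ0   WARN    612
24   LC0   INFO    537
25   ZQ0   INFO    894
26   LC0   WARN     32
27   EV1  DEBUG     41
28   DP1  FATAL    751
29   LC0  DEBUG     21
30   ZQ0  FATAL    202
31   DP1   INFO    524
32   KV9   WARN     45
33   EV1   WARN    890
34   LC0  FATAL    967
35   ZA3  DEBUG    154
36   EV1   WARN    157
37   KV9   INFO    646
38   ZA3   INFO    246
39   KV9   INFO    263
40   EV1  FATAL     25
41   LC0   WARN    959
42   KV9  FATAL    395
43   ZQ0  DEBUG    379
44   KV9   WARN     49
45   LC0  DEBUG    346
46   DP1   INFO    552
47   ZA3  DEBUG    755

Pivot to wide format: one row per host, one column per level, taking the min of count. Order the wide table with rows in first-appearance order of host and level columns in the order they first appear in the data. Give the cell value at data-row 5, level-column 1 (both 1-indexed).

669

With rows in first-appearance order of host, row 5 is host=EV1. level columns in first-appearance order: INFO, DEBUG, WARN, FATAL; column 1 is INFO.
Long rows with host=EV1, level=INFO: min(669, 707) = 669.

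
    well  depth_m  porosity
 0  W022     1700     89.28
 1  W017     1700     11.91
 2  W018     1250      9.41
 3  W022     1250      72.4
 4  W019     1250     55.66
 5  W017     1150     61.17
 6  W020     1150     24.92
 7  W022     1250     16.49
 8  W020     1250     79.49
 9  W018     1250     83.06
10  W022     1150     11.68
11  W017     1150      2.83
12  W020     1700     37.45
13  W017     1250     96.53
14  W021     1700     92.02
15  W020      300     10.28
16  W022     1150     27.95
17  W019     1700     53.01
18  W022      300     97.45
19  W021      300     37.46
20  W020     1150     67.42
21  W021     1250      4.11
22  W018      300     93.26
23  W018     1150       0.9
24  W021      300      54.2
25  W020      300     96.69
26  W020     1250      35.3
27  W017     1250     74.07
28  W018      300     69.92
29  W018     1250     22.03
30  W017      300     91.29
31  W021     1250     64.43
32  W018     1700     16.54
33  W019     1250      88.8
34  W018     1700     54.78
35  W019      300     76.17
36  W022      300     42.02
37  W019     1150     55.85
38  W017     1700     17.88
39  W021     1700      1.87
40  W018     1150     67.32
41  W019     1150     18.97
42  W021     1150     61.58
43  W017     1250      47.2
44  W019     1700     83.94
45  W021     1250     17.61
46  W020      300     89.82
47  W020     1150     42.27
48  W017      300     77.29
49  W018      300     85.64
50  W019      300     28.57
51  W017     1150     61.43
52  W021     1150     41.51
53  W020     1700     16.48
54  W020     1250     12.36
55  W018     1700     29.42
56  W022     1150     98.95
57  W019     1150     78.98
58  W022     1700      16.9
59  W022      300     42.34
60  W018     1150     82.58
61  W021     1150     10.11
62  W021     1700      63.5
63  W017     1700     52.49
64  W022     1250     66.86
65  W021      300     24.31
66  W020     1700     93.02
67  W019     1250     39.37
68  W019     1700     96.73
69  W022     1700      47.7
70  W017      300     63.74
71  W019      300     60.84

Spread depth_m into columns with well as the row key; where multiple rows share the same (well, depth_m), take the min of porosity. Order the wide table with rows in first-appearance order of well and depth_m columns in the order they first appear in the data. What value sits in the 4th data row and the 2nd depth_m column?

39.37

With rows in first-appearance order of well, row 4 is well=W019. depth_m columns in first-appearance order: 1700, 1250, 1150, 300; column 2 is 1250.
Long rows with well=W019, depth_m=1250: min(55.66, 88.8, 39.37) = 39.37.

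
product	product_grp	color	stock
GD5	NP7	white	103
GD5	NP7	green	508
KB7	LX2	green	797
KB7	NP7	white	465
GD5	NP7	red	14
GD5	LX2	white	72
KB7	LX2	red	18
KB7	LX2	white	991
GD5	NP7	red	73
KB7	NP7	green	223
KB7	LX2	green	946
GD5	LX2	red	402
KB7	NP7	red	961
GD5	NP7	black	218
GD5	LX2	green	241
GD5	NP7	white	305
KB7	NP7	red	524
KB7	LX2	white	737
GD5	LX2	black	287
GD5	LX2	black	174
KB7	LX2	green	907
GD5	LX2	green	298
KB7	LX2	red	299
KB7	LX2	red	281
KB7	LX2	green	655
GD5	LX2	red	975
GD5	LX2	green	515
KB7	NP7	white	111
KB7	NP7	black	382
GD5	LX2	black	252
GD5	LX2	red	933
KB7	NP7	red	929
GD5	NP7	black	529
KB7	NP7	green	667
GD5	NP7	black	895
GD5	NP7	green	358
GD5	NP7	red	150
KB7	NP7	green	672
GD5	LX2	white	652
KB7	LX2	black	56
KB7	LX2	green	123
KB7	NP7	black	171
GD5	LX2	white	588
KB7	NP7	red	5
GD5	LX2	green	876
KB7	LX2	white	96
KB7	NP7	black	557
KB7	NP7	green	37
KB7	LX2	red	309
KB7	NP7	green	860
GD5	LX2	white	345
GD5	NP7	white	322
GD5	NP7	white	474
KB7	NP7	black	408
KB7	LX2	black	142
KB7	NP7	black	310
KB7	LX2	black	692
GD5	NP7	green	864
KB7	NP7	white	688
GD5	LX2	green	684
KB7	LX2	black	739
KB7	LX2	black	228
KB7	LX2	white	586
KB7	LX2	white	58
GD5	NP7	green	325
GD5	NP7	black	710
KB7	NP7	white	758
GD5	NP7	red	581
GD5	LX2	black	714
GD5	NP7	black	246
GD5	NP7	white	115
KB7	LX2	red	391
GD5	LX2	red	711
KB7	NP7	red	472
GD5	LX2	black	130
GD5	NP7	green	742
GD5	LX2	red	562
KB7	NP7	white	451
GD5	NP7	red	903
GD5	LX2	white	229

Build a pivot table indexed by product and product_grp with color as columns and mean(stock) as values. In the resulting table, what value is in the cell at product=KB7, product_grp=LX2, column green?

685.60

Rows with product=KB7, product_grp=LX2 and color=green: stock values are 797, 946, 907, 655, 123.
(797 + 946 + 907 + 655 + 123) / 5 = 685.60.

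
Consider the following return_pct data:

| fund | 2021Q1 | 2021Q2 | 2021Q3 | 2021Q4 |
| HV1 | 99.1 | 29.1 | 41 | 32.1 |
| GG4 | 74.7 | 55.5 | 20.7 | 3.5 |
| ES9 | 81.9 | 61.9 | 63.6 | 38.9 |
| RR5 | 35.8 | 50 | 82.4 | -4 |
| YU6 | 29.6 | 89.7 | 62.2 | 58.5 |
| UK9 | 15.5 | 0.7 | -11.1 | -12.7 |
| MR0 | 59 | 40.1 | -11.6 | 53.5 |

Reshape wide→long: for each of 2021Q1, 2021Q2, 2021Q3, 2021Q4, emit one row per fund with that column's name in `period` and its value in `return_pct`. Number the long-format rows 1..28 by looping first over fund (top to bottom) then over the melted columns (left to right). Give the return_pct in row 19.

28 rows total (7 × 4). Row 19: index ⌊(19-1)/4⌋ = 4 into fund → YU6; (19-1) mod 4 = 2 into the melted columns → 2021Q3.
So row 19 is (YU6, 2021Q3, 62.2); return_pct = 62.2.

62.2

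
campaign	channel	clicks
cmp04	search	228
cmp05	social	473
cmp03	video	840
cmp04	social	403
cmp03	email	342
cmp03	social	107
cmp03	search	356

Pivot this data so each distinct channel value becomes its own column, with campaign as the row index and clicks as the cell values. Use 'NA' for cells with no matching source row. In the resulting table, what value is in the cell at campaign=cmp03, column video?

840

The long row with campaign=cmp03, channel=video has clicks=840.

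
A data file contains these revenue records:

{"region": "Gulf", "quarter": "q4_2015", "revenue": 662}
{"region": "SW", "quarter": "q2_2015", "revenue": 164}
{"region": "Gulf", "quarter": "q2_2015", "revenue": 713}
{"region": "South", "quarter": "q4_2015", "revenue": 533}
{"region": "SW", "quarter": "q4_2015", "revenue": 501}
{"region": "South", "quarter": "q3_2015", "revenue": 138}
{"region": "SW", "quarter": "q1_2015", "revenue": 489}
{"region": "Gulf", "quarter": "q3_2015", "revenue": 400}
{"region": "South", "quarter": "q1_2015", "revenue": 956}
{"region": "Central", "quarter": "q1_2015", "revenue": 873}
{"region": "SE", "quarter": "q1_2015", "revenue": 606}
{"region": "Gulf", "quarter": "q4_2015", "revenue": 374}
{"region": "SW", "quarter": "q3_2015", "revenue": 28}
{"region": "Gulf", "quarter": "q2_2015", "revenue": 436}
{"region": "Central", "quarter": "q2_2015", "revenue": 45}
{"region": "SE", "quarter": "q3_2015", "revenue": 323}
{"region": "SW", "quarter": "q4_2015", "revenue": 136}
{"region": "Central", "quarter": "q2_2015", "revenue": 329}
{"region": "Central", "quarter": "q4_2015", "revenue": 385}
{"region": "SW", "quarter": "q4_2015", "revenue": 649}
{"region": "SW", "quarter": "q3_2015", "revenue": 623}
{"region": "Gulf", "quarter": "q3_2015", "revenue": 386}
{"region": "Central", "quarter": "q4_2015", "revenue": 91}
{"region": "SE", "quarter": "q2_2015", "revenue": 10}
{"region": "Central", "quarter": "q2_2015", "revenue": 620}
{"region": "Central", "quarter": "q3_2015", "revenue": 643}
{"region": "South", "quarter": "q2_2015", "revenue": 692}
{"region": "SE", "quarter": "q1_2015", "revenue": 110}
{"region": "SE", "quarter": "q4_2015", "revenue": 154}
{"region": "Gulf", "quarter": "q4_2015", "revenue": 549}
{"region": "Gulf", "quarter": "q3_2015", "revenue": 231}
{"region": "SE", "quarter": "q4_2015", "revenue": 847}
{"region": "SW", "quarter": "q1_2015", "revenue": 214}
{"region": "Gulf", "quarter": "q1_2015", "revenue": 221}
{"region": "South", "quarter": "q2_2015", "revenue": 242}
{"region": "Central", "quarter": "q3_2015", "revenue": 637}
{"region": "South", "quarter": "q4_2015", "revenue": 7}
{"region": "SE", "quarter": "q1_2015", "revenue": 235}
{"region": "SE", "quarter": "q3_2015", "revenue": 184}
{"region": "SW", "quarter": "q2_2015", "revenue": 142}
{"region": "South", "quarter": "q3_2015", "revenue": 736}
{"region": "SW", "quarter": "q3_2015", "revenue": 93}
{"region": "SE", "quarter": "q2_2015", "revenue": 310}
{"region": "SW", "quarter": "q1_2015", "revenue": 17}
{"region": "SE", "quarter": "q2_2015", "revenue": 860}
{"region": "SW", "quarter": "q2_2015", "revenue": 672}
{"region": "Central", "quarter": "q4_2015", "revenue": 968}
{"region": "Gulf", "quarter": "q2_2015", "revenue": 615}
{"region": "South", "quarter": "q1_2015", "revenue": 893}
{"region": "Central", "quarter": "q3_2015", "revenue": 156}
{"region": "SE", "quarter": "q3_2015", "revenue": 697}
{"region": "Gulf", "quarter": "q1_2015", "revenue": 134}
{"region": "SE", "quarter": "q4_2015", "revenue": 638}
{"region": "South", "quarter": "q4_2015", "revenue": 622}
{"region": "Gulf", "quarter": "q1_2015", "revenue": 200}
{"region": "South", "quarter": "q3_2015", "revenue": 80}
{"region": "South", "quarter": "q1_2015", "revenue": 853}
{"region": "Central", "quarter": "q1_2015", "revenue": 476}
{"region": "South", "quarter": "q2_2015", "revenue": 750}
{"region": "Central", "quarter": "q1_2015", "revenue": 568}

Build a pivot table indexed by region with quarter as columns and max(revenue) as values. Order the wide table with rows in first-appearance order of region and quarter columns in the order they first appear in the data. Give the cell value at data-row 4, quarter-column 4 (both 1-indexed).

With rows in first-appearance order of region, row 4 is region=Central. quarter columns in first-appearance order: q4_2015, q2_2015, q3_2015, q1_2015; column 4 is q1_2015.
Long rows with region=Central, quarter=q1_2015: max(873, 476, 568) = 873.

873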